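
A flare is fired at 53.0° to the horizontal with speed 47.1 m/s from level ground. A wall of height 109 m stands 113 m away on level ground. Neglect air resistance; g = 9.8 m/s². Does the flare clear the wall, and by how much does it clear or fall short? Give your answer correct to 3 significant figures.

No — it falls 36.9 m short of clearing the wall.

v_x = 47.1 cos 53.0° = 28.35 m/s; v_y0 = 47.1 sin 53.0° = 37.62 m/s.
Time to reach the wall: t = 113 / 28.35 = 3.986 s.
Height at that point: y = 37.62×3.986 − 4.900×3.986² = 72.10 m.
That is 109 − 72.10 = 36.9 m below the top of the wall, so the flare does not clear it.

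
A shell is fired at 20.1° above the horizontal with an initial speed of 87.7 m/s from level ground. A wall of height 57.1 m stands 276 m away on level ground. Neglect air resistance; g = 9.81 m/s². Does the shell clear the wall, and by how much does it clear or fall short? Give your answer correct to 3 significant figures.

v_x = 87.7 cos 20.1° = 82.36 m/s; v_y0 = 87.7 sin 20.1° = 30.14 m/s.
Time to reach the wall: t = 276 / 82.36 = 3.351 s.
Height at that point: y = 30.14×3.351 − 4.905×3.351² = 45.92 m.
That is 57.1 − 45.92 = 11.2 m below the top of the wall, so the shell does not clear it.

No — it falls 11.2 m short of clearing the wall.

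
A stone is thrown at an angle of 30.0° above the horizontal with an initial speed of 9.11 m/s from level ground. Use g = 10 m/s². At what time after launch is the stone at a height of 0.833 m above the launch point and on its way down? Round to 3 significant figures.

v_y0 = 9.11 sin 30.0° = 4.555 m/s.
Set y = v_y0 t − ½ g t² = 0.833: 5.000 t² − 4.555 t + 0.833 = 0.
t = [4.555 ± √(20.75 − 16.66)] / 10 = (4.555 ± 2.022) / 10, giving t = 0.253 s or t = 0.658 s.
On the way down corresponds to the larger root: t = 0.658 s.

0.658 s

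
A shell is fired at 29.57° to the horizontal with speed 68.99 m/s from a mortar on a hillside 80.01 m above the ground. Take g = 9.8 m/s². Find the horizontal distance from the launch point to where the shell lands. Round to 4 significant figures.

528.2 m

Components: v_x = 68.99 cos 29.57° = 60.004 m/s, v_y = 68.99 sin 29.57° = 34.046 m/s.
Vertical: 0 = 80.01 + 34.046 t − ½(9.8) t² ⇒ 4.900 t² − 34.046 t − 80.01 = 0.
t = [34.046 + √(1159.1 + 1568.2)] / 9.800 = 8.8030 s.
Horizontal: R = v_x · t = 60.004 × 8.8030 = 528.2 m.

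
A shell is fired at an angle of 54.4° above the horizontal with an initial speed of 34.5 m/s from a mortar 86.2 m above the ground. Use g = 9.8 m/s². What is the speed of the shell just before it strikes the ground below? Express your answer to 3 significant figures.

53.7 m/s

v_x = 34.5 cos 54.4° = 20.08 m/s is unchanged throughout.
For the vertical component, v_y² = v_y0² + 2 g h = (28.05)² + 2×9.8×86.2 = 2476, so |v_y| = 49.76 m/s.
Impact speed = √(v_x² + v_y²) = √(403.2 + 2476) = 53.7 m/s.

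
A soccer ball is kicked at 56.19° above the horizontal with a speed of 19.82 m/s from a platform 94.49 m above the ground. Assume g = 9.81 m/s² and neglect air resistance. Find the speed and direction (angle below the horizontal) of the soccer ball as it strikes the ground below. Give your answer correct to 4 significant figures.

47.40 m/s at 76.55° below the horizontal

v_x = 19.82 cos 56.19° = 11.029 m/s (constant).
|v_y| at impact = √((16.468)² + 2×9.81×94.49) = 46.099 m/s.
Speed = √(11.029² + 46.099²) = 47.40 m/s; angle = arctan(46.099/11.029) = 76.55° below horizontal.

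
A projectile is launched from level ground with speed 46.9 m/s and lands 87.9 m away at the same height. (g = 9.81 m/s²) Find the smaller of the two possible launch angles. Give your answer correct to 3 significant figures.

Level-ground range: R = v₀² sin(2θ)/g ⇒ sin 2θ = R g / v₀² = 87.9×9.81/46.9² = 0.3920.
2θ = arcsin(0.3920) = 23.08° or 180° − 23.08° = 156.92°.
So θ = 11.5° or θ = 78.5°.

11.5°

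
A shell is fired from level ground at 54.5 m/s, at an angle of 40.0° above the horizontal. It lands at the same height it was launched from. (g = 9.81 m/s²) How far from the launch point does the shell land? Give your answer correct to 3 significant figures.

298 m

For level ground, R = v₀² sin(2θ) / g.
sin(2 × 40.0°) = sin 80.00° = 0.9848.
R = (54.5)² × 0.9848 / 9.81 = 298 m.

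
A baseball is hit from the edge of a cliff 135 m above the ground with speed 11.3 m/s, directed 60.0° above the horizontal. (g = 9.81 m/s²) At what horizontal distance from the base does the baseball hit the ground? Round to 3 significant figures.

Components: v_x = 11.3 cos 60.0° = 5.650 m/s, v_y = 11.3 sin 60.0° = 9.786 m/s.
Vertical: 0 = 135 + 9.786 t − ½(9.81) t² ⇒ 4.905 t² − 9.786 t − 135 = 0.
t = [9.786 + √(95.77 + 2649)] / 9.810 = 6.338 s.
Horizontal: R = v_x · t = 5.650 × 6.338 = 35.8 m.

35.8 m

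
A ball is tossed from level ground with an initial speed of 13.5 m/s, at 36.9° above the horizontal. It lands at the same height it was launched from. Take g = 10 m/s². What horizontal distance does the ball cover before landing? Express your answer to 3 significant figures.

For level ground, R = v₀² sin(2θ) / g.
sin(2 × 36.9°) = sin 73.80° = 0.9603.
R = (13.5)² × 0.9603 / 10 = 17.5 m.

17.5 m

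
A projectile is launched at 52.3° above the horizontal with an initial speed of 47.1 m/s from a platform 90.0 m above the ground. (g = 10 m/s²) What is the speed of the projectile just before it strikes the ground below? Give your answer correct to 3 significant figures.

63.4 m/s

v_x = 47.1 cos 52.3° = 28.80 m/s is unchanged throughout.
For the vertical component, v_y² = v_y0² + 2 g h = (37.27)² + 2×10×90.0 = 3189, so |v_y| = 56.47 m/s.
Impact speed = √(v_x² + v_y²) = √(829.4 + 3189) = 63.4 m/s.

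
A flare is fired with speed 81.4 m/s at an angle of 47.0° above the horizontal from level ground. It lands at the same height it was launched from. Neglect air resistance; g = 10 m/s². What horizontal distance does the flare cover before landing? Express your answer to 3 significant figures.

661 m

Components: v_x = 81.4 cos 47.0° = 55.51 m/s, v_y = 81.4 sin 47.0° = 59.53 m/s.
Time of flight (same landing height): t = 2 v_y / g = 2 × 59.53 / 10 = 11.91 s.
Range: R = v_x · t = 55.51 × 11.91 = 661 m.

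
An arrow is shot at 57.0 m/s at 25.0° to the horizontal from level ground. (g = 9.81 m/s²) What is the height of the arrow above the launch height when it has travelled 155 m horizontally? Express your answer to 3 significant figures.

28.1 m

v_x = 57.0 cos 25.0° = 51.66 m/s, v_y0 = 57.0 sin 25.0° = 24.09 m/s.
Time to reach x = 155 m: t = x / v_x = 155 / 51.66 = 3.000 s.
y = v_y0 t − ½ g t² = 24.09×3.000 − 4.905×3.000² = 28.1 m.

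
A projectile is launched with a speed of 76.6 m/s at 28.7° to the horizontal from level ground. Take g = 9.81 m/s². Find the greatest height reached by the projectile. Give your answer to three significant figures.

69.0 m

Vertical component of launch velocity: v_y = 76.6 sin 28.7° = 36.79 m/s.
At the highest point the vertical velocity is zero, so v_y² = 2 g h_max.
h_max = (36.79)² / (2 × 9.81) = 1354 / 19.62 = 69.0 m.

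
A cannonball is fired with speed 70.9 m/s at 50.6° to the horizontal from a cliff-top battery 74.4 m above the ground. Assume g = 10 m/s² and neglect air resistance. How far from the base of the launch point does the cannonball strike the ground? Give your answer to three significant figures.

Components: v_x = 70.9 cos 50.6° = 45.00 m/s, v_y = 70.9 sin 50.6° = 54.79 m/s.
Vertical: 0 = 74.4 + 54.79 t − ½(10) t² ⇒ 5.000 t² − 54.79 t − 74.4 = 0.
t = [54.79 + √(3002 + 1488)] / 10.00 = 12.18 s.
Horizontal: R = v_x · t = 45.00 × 12.18 = 548 m.

548 m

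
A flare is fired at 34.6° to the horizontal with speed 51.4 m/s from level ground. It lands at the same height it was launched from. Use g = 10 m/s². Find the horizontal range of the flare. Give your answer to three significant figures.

For level ground, R = v₀² sin(2θ) / g.
sin(2 × 34.6°) = sin 69.20° = 0.9348.
R = (51.4)² × 0.9348 / 10 = 247 m.

247 m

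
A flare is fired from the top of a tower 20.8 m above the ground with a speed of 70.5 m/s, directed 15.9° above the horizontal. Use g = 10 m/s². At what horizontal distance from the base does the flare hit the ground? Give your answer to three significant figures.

Components: v_x = 70.5 cos 15.9° = 67.80 m/s, v_y = 70.5 sin 15.9° = 19.31 m/s.
Vertical: 0 = 20.8 + 19.31 t − ½(10) t² ⇒ 5.000 t² − 19.31 t − 20.8 = 0.
t = [19.31 + √(372.9 + 416.0)] / 10.00 = 4.740 s.
Horizontal: R = v_x · t = 67.80 × 4.740 = 321 m.

321 m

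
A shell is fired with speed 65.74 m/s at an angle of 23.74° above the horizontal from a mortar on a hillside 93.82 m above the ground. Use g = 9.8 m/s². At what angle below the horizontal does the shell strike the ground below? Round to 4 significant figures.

39.94°

v_x = 65.74 cos 23.74° = 60.177 m/s.
At impact |v_y| = √(v_y0² + 2 g h) = √(26.466² + 2×9.8×93.82) = 50.392 m/s.
Angle below horizontal = arctan(|v_y| / v_x) = arctan(50.392 / 60.177) = 39.94°.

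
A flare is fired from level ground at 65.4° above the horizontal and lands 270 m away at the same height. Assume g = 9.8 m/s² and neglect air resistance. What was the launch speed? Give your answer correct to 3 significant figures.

59.1 m/s

On level ground, R = v₀² sin(2θ) / g, so v₀ = √(R g / sin 2θ).
sin(2 × 65.4°) = 0.7570.
v₀ = √(270 × 9.8 / 0.7570) = √3495 = 59.1 m/s.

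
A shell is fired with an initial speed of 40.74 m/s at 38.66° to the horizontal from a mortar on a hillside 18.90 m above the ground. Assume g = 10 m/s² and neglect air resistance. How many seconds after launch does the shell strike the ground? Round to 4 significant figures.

5.748 s

Vertical component: v_y = 40.74 sin 38.66° = 25.450 m/s.
Taking up as positive with launch at y = 18.90 m, landing at y = 0: 0 = 18.90 + 25.450 t − ½(10) t².
Solving 5.000 t² − 25.450 t − 18.90 = 0 gives t = [25.450 + √(25.450² + 4·5.000·18.90)] / 10.00 = 5.748 s.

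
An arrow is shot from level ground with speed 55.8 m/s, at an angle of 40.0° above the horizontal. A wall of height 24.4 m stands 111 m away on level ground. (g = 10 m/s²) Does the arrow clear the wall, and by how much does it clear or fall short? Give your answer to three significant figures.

v_x = 55.8 cos 40.0° = 42.75 m/s; v_y0 = 55.8 sin 40.0° = 35.87 m/s.
Time to reach the wall: t = 111 / 42.75 = 2.596 s.
Height at that point: y = 35.87×2.596 − 5.000×2.596² = 59.42 m.
That is 59.42 − 24.4 = 35.0 m above the top of the wall, so the arrow clears it.

Yes — it clears the wall by 35.0 m.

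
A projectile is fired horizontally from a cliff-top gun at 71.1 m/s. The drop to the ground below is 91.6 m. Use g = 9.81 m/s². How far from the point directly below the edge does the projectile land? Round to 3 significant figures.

307 m

Initial vertical velocity is zero, so the fall time comes from h = ½ g t²: t = √(2 × 91.6 / 9.81) = 4.321 s.
Horizontal motion is uniform at 71.1 m/s, so x = 71.1 × 4.321 = 307 m.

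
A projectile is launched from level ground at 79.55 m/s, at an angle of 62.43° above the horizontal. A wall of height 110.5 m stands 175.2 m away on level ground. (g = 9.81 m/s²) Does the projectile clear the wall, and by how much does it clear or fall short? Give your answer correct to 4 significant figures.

v_x = 79.55 cos 62.43° = 36.818 m/s; v_y0 = 79.55 sin 62.43° = 70.517 m/s.
Time to reach the wall: t = 175.2 / 36.818 = 4.7585 s.
Height at that point: y = 70.517×4.7585 − 4.905×4.7585² = 224.49 m.
That is 224.49 − 110.5 = 114.0 m above the top of the wall, so the projectile clears it.

Yes — it clears the wall by 114.0 m.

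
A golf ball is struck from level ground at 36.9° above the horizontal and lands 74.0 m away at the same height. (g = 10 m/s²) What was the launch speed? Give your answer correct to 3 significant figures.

27.8 m/s

On level ground, R = v₀² sin(2θ) / g, so v₀ = √(R g / sin 2θ).
sin(2 × 36.9°) = 0.9603.
v₀ = √(74.0 × 10 / 0.9603) = √770.6 = 27.8 m/s.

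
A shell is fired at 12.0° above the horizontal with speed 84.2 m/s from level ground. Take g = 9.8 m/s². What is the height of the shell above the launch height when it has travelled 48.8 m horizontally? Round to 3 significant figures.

v_x = 84.2 cos 12.0° = 82.36 m/s, v_y0 = 84.2 sin 12.0° = 17.51 m/s.
Time to reach x = 48.8 m: t = x / v_x = 48.8 / 82.36 = 0.5925 s.
y = v_y0 t − ½ g t² = 17.51×0.5925 − 4.900×0.5925² = 8.65 m.

8.65 m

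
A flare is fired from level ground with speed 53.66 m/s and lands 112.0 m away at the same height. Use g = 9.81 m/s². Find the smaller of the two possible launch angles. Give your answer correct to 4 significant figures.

11.22°

Level-ground range: R = v₀² sin(2θ)/g ⇒ sin 2θ = R g / v₀² = 112.0×9.81/53.66² = 0.3816.
2θ = arcsin(0.3816) = 22.433° or 180° − 22.433° = 157.567°.
So θ = 11.22° or θ = 78.78°.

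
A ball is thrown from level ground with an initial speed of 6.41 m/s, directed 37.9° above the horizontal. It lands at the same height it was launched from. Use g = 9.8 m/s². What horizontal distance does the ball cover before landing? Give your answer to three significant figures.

4.06 m

For level ground, R = v₀² sin(2θ) / g.
sin(2 × 37.9°) = sin 75.80° = 0.9694.
R = (6.41)² × 0.9694 / 9.8 = 4.06 m.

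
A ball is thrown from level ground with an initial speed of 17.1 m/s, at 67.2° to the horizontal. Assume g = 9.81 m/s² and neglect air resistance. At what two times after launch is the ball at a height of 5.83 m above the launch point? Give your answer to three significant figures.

v_y0 = 17.1 sin 67.2° = 15.76 m/s.
Set y = v_y0 t − ½ g t² = 5.83: 4.905 t² − 15.76 t + 5.83 = 0.
t = [15.76 ± √(248.4 − 114.4)] / 9.81 = (15.76 ± 11.58) / 9.81, giving t = 0.426 s or t = 2.79 s.
So the ball is at 5.83 m at t = 0.426 s (rising) and t = 2.79 s (falling).

0.426 s and 2.79 s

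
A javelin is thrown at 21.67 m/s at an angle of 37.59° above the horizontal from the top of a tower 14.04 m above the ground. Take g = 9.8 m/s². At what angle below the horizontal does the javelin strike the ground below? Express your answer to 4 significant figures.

v_x = 21.67 cos 37.59° = 17.171 m/s.
At impact |v_y| = √(v_y0² + 2 g h) = √(13.219² + 2×9.8×14.04) = 21.211 m/s.
Angle below horizontal = arctan(|v_y| / v_x) = arctan(21.211 / 17.171) = 51.01°.

51.01°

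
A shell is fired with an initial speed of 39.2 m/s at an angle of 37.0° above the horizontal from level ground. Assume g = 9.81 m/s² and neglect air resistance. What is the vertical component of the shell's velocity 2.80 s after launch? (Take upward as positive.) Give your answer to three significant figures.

Initial vertical component: v_y0 = 39.2 sin 37.0° = 23.59 m/s.
v_y(t) = v_y0 − g t = 23.59 − 9.81 × 2.80 = -3.88 m/s.

-3.88 m/s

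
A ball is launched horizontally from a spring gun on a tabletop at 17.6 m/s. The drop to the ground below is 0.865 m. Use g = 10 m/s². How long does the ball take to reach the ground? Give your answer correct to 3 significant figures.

0.416 s

The horizontal speed doesn't affect the fall. With v_y0 = 0, h = ½ g t².
t = √(2 × 0.865 / 10) = √0.1730 = 0.416 s.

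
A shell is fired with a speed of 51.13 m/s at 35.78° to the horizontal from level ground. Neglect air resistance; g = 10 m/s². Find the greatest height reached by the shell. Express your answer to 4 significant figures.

Vertical component of launch velocity: v_y = 51.13 sin 35.78° = 29.894 m/s.
At the highest point the vertical velocity is zero, so v_y² = 2 g h_max.
h_max = (29.894)² / (2 × 10) = 893.65 / 20.00 = 44.68 m.

44.68 m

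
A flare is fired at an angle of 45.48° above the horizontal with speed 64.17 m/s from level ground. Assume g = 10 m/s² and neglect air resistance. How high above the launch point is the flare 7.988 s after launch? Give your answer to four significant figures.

46.44 m

v_y0 = 64.17 sin 45.48° = 45.754 m/s.
y(t) = v_y0 t − ½ g t² = 45.754×7.988 − 5.000×7.988² = 46.44 m.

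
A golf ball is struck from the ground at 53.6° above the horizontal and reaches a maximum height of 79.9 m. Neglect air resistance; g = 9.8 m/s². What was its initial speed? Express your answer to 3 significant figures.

At maximum height v_y = 0, so (v₀ sin θ)² = 2 g H.
v₀ sin 53.6° = √(2 × 9.8 × 79.9) = 39.57 m/s.
v₀ = 39.57 / sin 53.6° = 39.57 / 0.8049 = 49.2 m/s.

49.2 m/s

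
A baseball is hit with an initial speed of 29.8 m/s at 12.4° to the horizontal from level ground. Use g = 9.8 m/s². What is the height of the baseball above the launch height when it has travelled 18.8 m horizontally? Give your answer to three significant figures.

v_x = 29.8 cos 12.4° = 29.10 m/s, v_y0 = 29.8 sin 12.4° = 6.399 m/s.
Time to reach x = 18.8 m: t = x / v_x = 18.8 / 29.10 = 0.6460 s.
y = v_y0 t − ½ g t² = 6.399×0.6460 − 4.900×0.6460² = 2.09 m.

2.09 m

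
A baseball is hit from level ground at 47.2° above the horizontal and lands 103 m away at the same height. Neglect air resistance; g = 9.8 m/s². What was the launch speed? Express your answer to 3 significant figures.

On level ground, R = v₀² sin(2θ) / g, so v₀ = √(R g / sin 2θ).
sin(2 × 47.2°) = 0.9971.
v₀ = √(103 × 9.8 / 0.9971) = √1012 = 31.8 m/s.

31.8 m/s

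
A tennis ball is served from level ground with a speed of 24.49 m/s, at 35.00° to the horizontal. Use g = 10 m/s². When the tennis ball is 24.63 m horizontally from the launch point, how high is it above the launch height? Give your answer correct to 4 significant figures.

9.709 m

v_x = 24.49 cos 35.00° = 20.061 m/s, v_y0 = 24.49 sin 35.00° = 14.047 m/s.
Time to reach x = 24.63 m: t = x / v_x = 24.63 / 20.061 = 1.2278 s.
y = v_y0 t − ½ g t² = 14.047×1.2278 − 5.000×1.2278² = 9.709 m.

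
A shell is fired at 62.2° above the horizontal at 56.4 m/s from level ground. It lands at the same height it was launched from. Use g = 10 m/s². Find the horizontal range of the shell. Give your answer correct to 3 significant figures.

262 m

For level ground, R = v₀² sin(2θ) / g.
sin(2 × 62.2°) = sin 124.4° = 0.8251.
R = (56.4)² × 0.8251 / 10 = 262 m.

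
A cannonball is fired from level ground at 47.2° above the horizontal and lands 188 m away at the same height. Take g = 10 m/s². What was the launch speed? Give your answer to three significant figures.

On level ground, R = v₀² sin(2θ) / g, so v₀ = √(R g / sin 2θ).
sin(2 × 47.2°) = 0.9971.
v₀ = √(188 × 10 / 0.9971) = √1885 = 43.4 m/s.

43.4 m/s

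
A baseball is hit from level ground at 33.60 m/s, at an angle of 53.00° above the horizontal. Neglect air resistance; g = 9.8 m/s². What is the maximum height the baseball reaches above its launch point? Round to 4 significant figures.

Vertical component of launch velocity: v_y = 33.60 sin 53.00° = 26.834 m/s.
At the highest point the vertical velocity is zero, so v_y² = 2 g h_max.
h_max = (26.834)² / (2 × 9.8) = 720.06 / 19.60 = 36.74 m.

36.74 m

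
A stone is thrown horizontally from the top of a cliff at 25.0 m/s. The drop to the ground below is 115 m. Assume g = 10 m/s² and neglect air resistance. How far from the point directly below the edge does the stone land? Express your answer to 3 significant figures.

120 m

Initial vertical velocity is zero, so the fall time comes from h = ½ g t²: t = √(2 × 115 / 10) = 4.796 s.
Horizontal motion is uniform at 25.0 m/s, so x = 25.0 × 4.796 = 120 m.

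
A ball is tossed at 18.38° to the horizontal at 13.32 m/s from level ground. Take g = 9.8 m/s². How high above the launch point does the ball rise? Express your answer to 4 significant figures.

0.9000 m

Vertical component of launch velocity: v_y = 13.32 sin 18.38° = 4.2000 m/s.
At the highest point the vertical velocity is zero, so v_y² = 2 g h_max.
h_max = (4.2000)² / (2 × 9.8) = 17.640 / 19.60 = 0.9000 m.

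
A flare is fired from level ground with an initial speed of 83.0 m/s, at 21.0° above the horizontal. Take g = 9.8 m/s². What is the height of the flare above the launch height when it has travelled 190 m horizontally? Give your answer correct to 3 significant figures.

43.5 m

v_x = 83.0 cos 21.0° = 77.49 m/s, v_y0 = 83.0 sin 21.0° = 29.74 m/s.
Time to reach x = 190 m: t = x / v_x = 190 / 77.49 = 2.452 s.
y = v_y0 t − ½ g t² = 29.74×2.452 − 4.900×2.452² = 43.5 m.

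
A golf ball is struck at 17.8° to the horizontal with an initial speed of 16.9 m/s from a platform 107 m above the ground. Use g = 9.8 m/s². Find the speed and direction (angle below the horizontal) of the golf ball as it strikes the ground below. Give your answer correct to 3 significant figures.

v_x = 16.9 cos 17.8° = 16.09 m/s (constant).
|v_y| at impact = √((5.166)² + 2×9.8×107) = 46.09 m/s.
Speed = √(16.09² + 46.09²) = 48.8 m/s; angle = arctan(46.09/16.09) = 70.8° below horizontal.

48.8 m/s at 70.8° below the horizontal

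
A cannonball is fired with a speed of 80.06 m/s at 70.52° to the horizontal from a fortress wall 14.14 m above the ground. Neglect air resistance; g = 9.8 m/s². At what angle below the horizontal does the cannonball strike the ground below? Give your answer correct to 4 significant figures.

70.94°

v_x = 80.06 cos 70.52° = 26.698 m/s.
At impact |v_y| = √(v_y0² + 2 g h) = √(75.477² + 2×9.8×14.14) = 77.291 m/s.
Angle below horizontal = arctan(|v_y| / v_x) = arctan(77.291 / 26.698) = 70.94°.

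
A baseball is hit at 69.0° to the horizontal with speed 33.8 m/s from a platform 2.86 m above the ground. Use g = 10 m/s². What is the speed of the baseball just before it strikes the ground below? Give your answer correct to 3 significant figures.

34.6 m/s

v_x = 33.8 cos 69.0° = 12.11 m/s is unchanged throughout.
For the vertical component, v_y² = v_y0² + 2 g h = (31.56)² + 2×10×2.86 = 1053, so |v_y| = 32.45 m/s.
Impact speed = √(v_x² + v_y²) = √(146.7 + 1053) = 34.6 m/s.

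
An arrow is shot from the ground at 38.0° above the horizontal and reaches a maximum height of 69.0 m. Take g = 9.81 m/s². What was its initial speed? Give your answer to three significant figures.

59.8 m/s

At maximum height v_y = 0, so (v₀ sin θ)² = 2 g H.
v₀ sin 38.0° = √(2 × 9.81 × 69.0) = 36.79 m/s.
v₀ = 36.79 / sin 38.0° = 36.79 / 0.6157 = 59.8 m/s.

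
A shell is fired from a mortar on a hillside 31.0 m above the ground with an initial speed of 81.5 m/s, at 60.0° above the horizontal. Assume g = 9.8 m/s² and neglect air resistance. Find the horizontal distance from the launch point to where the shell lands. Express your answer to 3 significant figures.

604 m

Components: v_x = 81.5 cos 60.0° = 40.75 m/s, v_y = 81.5 sin 60.0° = 70.58 m/s.
Vertical: 0 = 31.0 + 70.58 t − ½(9.8) t² ⇒ 4.900 t² − 70.58 t − 31.0 = 0.
t = [70.58 + √(4982 + 607.6)] / 9.800 = 14.83 s.
Horizontal: R = v_x · t = 40.75 × 14.83 = 604 m.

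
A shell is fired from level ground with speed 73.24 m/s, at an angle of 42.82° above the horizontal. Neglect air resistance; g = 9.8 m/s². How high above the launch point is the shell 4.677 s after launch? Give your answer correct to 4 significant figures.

125.6 m

v_y0 = 73.24 sin 42.82° = 49.781 m/s.
y(t) = v_y0 t − ½ g t² = 49.781×4.677 − 4.900×4.677² = 125.6 m.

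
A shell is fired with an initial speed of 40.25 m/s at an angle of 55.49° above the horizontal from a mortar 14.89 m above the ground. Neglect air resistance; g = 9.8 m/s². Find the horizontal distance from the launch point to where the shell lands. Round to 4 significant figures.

164.0 m

Components: v_x = 40.25 cos 55.49° = 22.804 m/s, v_y = 40.25 sin 55.49° = 33.167 m/s.
Vertical: 0 = 14.89 + 33.167 t − ½(9.8) t² ⇒ 4.900 t² − 33.167 t − 14.89 = 0.
t = [33.167 + √(1100.0 + 291.84)] / 9.800 = 7.1913 s.
Horizontal: R = v_x · t = 22.804 × 7.1913 = 164.0 m.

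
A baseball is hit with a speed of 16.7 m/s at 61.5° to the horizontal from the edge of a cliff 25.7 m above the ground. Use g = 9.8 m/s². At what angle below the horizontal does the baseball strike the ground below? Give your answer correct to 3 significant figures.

73.5°

v_x = 16.7 cos 61.5° = 7.969 m/s.
At impact |v_y| = √(v_y0² + 2 g h) = √(14.68² + 2×9.8×25.7) = 26.82 m/s.
Angle below horizontal = arctan(|v_y| / v_x) = arctan(26.82 / 7.969) = 73.5°.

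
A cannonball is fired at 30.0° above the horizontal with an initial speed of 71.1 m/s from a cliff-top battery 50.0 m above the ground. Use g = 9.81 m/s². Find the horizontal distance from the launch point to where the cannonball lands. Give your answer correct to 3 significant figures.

Components: v_x = 71.1 cos 30.0° = 61.57 m/s, v_y = 71.1 sin 30.0° = 35.55 m/s.
Vertical: 0 = 50.0 + 35.55 t − ½(9.81) t² ⇒ 4.905 t² − 35.55 t − 50.0 = 0.
t = [35.55 + √(1264 + 981.0)] / 9.810 = 8.454 s.
Horizontal: R = v_x · t = 61.57 × 8.454 = 521 m.

521 m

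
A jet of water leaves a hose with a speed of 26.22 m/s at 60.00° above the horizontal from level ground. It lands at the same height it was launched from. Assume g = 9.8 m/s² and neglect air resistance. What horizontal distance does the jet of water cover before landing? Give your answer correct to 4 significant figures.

60.75 m

Components: v_x = 26.22 cos 60.00° = 13.110 m/s, v_y = 26.22 sin 60.00° = 22.707 m/s.
Time of flight (same landing height): t = 2 v_y / g = 2 × 22.707 / 9.8 = 4.6341 s.
Range: R = v_x · t = 13.110 × 4.6341 = 60.75 m.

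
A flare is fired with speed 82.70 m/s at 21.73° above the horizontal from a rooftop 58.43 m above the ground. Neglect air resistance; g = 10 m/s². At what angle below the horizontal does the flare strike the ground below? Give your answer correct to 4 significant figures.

30.85°

v_x = 82.70 cos 21.73° = 76.823 m/s.
At impact |v_y| = √(v_y0² + 2 g h) = √(30.618² + 2×10×58.43) = 45.892 m/s.
Angle below horizontal = arctan(|v_y| / v_x) = arctan(45.892 / 76.823) = 30.85°.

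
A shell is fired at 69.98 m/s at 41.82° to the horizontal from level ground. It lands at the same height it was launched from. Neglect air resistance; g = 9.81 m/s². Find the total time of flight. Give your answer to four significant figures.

Vertical component: v_y = 69.98 sin 41.82° = 46.662 m/s.
For a projectile landing at launch height, time of flight is t = 2 v_y / g = 2 × 46.662 / 9.81 = 9.513 s.

9.513 s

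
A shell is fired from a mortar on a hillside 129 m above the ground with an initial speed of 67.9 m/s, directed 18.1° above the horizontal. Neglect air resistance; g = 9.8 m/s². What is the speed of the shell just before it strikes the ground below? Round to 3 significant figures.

v_x = 67.9 cos 18.1° = 64.54 m/s is unchanged throughout.
For the vertical component, v_y² = v_y0² + 2 g h = (21.09)² + 2×9.8×129 = 2973, so |v_y| = 54.53 m/s.
Impact speed = √(v_x² + v_y²) = √(4165 + 2973) = 84.5 m/s.

84.5 m/s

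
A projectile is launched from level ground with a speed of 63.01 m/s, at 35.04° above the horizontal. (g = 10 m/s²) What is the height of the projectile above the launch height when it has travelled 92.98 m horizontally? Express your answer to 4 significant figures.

v_x = 63.01 cos 35.04° = 51.590 m/s, v_y0 = 63.01 sin 35.04° = 36.177 m/s.
Time to reach x = 92.98 m: t = x / v_x = 92.98 / 51.590 = 1.8023 s.
y = v_y0 t − ½ g t² = 36.177×1.8023 − 5.000×1.8023² = 48.96 m.

48.96 m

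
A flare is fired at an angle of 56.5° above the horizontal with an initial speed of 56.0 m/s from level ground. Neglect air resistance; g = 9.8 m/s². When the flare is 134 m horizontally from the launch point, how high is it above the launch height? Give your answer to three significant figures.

110 m

v_x = 56.0 cos 56.5° = 30.91 m/s, v_y0 = 56.0 sin 56.5° = 46.70 m/s.
Time to reach x = 134 m: t = x / v_x = 134 / 30.91 = 4.335 s.
y = v_y0 t − ½ g t² = 46.70×4.335 − 4.900×4.335² = 110 m.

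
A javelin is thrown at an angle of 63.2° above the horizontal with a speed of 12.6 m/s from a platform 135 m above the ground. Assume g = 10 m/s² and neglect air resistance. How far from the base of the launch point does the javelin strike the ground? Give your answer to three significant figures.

36.6 m

Components: v_x = 12.6 cos 63.2° = 5.681 m/s, v_y = 12.6 sin 63.2° = 11.25 m/s.
Vertical: 0 = 135 + 11.25 t − ½(10) t² ⇒ 5.000 t² − 11.25 t − 135 = 0.
t = [11.25 + √(126.6 + 2700)] / 10.00 = 6.442 s.
Horizontal: R = v_x · t = 5.681 × 6.442 = 36.6 m.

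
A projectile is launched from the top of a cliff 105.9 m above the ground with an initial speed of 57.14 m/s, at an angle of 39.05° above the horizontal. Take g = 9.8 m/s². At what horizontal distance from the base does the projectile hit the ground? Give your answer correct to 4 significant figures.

Components: v_x = 57.14 cos 39.05° = 44.375 m/s, v_y = 57.14 sin 39.05° = 35.998 m/s.
Vertical: 0 = 105.9 + 35.998 t − ½(9.8) t² ⇒ 4.900 t² − 35.998 t − 105.9 = 0.
t = [35.998 + √(1295.9 + 2075.6)] / 9.800 = 9.5982 s.
Horizontal: R = v_x · t = 44.375 × 9.5982 = 425.9 m.

425.9 m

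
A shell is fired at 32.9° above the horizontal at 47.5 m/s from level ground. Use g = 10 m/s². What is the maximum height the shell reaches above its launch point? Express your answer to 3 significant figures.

Vertical component of launch velocity: v_y = 47.5 sin 32.9° = 25.80 m/s.
At the highest point the vertical velocity is zero, so v_y² = 2 g h_max.
h_max = (25.80)² / (2 × 10) = 665.6 / 20.00 = 33.3 m.

33.3 m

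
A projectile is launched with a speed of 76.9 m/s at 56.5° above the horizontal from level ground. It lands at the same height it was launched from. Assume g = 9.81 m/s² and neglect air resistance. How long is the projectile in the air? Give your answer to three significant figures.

Vertical component: v_y = 76.9 sin 56.5° = 64.13 m/s.
For a projectile landing at launch height, time of flight is t = 2 v_y / g = 2 × 64.13 / 9.81 = 13.1 s.

13.1 s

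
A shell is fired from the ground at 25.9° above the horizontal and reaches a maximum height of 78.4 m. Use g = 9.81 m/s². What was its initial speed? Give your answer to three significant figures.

89.8 m/s

At maximum height v_y = 0, so (v₀ sin θ)² = 2 g H.
v₀ sin 25.9° = √(2 × 9.81 × 78.4) = 39.22 m/s.
v₀ = 39.22 / sin 25.9° = 39.22 / 0.4368 = 89.8 m/s.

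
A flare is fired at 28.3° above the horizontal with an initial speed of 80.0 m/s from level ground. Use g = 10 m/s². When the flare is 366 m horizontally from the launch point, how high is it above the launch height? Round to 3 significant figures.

v_x = 80.0 cos 28.3° = 70.44 m/s, v_y0 = 80.0 sin 28.3° = 37.93 m/s.
Time to reach x = 366 m: t = x / v_x = 366 / 70.44 = 5.196 s.
y = v_y0 t − ½ g t² = 37.93×5.196 − 5.000×5.196² = 62.1 m.

62.1 m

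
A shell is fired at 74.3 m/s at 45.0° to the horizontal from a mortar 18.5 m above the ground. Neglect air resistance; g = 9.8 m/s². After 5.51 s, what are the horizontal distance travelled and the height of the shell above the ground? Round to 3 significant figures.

x = 289 m, y = 159 m

v_x = 74.3 cos 45.0° = 52.54 m/s; v_y0 = 74.3 sin 45.0° = 52.54 m/s.
x = v_x t = 52.54 × 5.51 = 289 m.
y = 18.5 + v_y0 t − ½ g t² = 159 m.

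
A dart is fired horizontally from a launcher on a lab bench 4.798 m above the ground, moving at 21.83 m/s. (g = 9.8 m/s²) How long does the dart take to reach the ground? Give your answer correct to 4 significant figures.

0.9895 s

The horizontal speed doesn't affect the fall. With v_y0 = 0, h = ½ g t².
t = √(2 × 4.798 / 9.8) = √0.97918 = 0.9895 s.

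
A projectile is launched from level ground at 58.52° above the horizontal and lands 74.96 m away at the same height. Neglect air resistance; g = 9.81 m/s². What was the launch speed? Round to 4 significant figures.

28.73 m/s

On level ground, R = v₀² sin(2θ) / g, so v₀ = √(R g / sin 2θ).
sin(2 × 58.52°) = 0.8907.
v₀ = √(74.96 × 9.81 / 0.8907) = √825.60 = 28.73 m/s.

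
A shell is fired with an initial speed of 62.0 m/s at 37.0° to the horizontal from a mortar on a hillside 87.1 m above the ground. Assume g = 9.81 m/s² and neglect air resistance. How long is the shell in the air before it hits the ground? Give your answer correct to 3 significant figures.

Vertical component: v_y = 62.0 sin 37.0° = 37.31 m/s.
Taking up as positive with launch at y = 87.1 m, landing at y = 0: 0 = 87.1 + 37.31 t − ½(9.81) t².
Solving 4.905 t² − 37.31 t − 87.1 = 0 gives t = [37.31 + √(37.31² + 4·4.905·87.1)] / 9.810 = 9.48 s.

9.48 s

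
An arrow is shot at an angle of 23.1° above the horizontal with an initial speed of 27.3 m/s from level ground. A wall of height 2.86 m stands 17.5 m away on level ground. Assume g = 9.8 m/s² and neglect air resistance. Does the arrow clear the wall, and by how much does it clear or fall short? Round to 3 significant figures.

v_x = 27.3 cos 23.1° = 25.11 m/s; v_y0 = 27.3 sin 23.1° = 10.71 m/s.
Time to reach the wall: t = 17.5 / 25.11 = 0.6969 s.
Height at that point: y = 10.71×0.6969 − 4.900×0.6969² = 5.084 m.
That is 5.084 − 2.86 = 2.22 m above the top of the wall, so the arrow clears it.

Yes — it clears the wall by 2.22 m.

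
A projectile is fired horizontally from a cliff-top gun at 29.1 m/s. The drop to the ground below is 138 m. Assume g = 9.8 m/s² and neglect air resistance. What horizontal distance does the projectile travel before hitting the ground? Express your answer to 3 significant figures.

154 m

Initial vertical velocity is zero, so the fall time comes from h = ½ g t²: t = √(2 × 138 / 9.8) = 5.307 s.
Horizontal motion is uniform at 29.1 m/s, so x = 29.1 × 5.307 = 154 m.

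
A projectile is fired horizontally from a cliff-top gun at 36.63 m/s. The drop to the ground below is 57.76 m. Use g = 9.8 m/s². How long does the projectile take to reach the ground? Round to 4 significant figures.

3.433 s

The horizontal speed doesn't affect the fall. With v_y0 = 0, h = ½ g t².
t = √(2 × 57.76 / 9.8) = √11.788 = 3.433 s.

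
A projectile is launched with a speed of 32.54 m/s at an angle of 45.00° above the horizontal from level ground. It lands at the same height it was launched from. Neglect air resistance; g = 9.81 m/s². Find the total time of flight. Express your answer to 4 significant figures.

Vertical component: v_y = 32.54 sin 45.00° = 23.009 m/s.
For a projectile landing at launch height, time of flight is t = 2 v_y / g = 2 × 23.009 / 9.81 = 4.691 s.

4.691 s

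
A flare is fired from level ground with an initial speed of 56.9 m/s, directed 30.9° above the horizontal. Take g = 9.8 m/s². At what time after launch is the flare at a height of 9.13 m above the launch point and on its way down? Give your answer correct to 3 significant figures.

5.63 s

v_y0 = 56.9 sin 30.9° = 29.22 m/s.
Set y = v_y0 t − ½ g t² = 9.13: 4.900 t² − 29.22 t + 9.13 = 0.
t = [29.22 ± √(853.8 − 178.9)] / 9.8 = (29.22 ± 25.98) / 9.8, giving t = 0.331 s or t = 5.63 s.
On the way down corresponds to the larger root: t = 5.63 s.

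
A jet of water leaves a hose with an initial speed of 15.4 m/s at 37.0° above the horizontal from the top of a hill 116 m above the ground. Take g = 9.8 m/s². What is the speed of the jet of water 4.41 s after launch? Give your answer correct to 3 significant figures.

36.1 m/s

v_x = 15.4 cos 37.0° = 12.30 m/s (constant).
v_y(t) = 15.4 sin 37.0° − g t = 9.268 − 9.8 × 4.41 = -33.95 m/s.
Speed = √(v_x² + v_y²) = √(151.3 + 1153) = 36.1 m/s.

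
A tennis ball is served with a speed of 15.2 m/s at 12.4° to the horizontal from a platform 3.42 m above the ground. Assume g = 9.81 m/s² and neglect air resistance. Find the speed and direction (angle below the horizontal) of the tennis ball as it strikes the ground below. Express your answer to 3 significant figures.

17.3 m/s at 30.7° below the horizontal

v_x = 15.2 cos 12.4° = 14.85 m/s (constant).
|v_y| at impact = √((3.264)² + 2×9.81×3.42) = 8.818 m/s.
Speed = √(14.85² + 8.818²) = 17.3 m/s; angle = arctan(8.818/14.85) = 30.7° below horizontal.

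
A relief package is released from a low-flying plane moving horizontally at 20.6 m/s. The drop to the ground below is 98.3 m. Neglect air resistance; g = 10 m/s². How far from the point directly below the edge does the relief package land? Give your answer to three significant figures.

Initial vertical velocity is zero, so the fall time comes from h = ½ g t²: t = √(2 × 98.3 / 10) = 4.434 s.
Horizontal motion is uniform at 20.6 m/s, so x = 20.6 × 4.434 = 91.3 m.

91.3 m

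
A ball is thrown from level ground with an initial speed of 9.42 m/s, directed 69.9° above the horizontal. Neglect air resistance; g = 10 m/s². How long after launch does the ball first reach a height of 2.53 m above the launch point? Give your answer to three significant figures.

v_y0 = 9.42 sin 69.9° = 8.846 m/s.
Set y = v_y0 t − ½ g t² = 2.53: 5.000 t² − 8.846 t + 2.53 = 0.
t = [8.846 ± √(78.25 − 50.60)] / 10 = (8.846 ± 5.258) / 10, giving t = 0.359 s or t = 1.41 s.
The ball is on the way up at the first time, so t = 0.359 s.

0.359 s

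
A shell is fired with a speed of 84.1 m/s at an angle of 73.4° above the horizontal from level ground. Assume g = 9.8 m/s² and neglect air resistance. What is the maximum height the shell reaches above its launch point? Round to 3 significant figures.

331 m

Vertical component of launch velocity: v_y = 84.1 sin 73.4° = 80.59 m/s.
At the highest point the vertical velocity is zero, so v_y² = 2 g h_max.
h_max = (80.59)² / (2 × 9.8) = 6495 / 19.60 = 331 m.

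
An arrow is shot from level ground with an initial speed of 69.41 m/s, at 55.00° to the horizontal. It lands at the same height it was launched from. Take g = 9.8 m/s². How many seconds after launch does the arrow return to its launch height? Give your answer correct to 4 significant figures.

Vertical component: v_y = 69.41 sin 55.00° = 56.857 m/s.
For a projectile landing at launch height, time of flight is t = 2 v_y / g = 2 × 56.857 / 9.8 = 11.60 s.

11.60 s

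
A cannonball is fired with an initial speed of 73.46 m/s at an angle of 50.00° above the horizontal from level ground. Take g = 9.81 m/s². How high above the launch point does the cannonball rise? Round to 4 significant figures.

Vertical component of launch velocity: v_y = 73.46 sin 50.00° = 56.274 m/s.
At the highest point the vertical velocity is zero, so v_y² = 2 g h_max.
h_max = (56.274)² / (2 × 9.81) = 3166.8 / 19.62 = 161.4 m.

161.4 m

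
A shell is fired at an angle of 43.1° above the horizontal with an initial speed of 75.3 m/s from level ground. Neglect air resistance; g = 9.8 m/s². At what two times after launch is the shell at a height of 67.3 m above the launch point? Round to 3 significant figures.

1.53 s and 8.97 s

v_y0 = 75.3 sin 43.1° = 51.45 m/s.
Set y = v_y0 t − ½ g t² = 67.3: 4.900 t² − 51.45 t + 67.3 = 0.
t = [51.45 ± √(2647 − 1319)] / 9.8 = (51.45 ± 36.44) / 9.8, giving t = 1.53 s or t = 8.97 s.
So the shell is at 67.3 m at t = 1.53 s (rising) and t = 8.97 s (falling).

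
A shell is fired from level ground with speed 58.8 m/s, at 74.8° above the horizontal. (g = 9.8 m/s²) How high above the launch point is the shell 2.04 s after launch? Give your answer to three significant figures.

95.4 m

v_y0 = 58.8 sin 74.8° = 56.74 m/s.
y(t) = v_y0 t − ½ g t² = 56.74×2.04 − 4.900×2.04² = 95.4 m.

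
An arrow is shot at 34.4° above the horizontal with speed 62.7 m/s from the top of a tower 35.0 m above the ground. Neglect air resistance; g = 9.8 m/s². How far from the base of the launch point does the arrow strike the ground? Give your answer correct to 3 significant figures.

Components: v_x = 62.7 cos 34.4° = 51.73 m/s, v_y = 62.7 sin 34.4° = 35.42 m/s.
Vertical: 0 = 35.0 + 35.42 t − ½(9.8) t² ⇒ 4.900 t² − 35.42 t − 35.0 = 0.
t = [35.42 + √(1255 + 686.0)] / 9.800 = 8.110 s.
Horizontal: R = v_x · t = 51.73 × 8.110 = 420 m.

420 m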